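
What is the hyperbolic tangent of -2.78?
-0.9923

tanh(-2.78) = (e^(-2.78) - e^(2.78))/(e^(-2.78) + e^(2.78)) = -0.9923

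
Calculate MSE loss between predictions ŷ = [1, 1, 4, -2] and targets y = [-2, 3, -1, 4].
MSE = 18.5

MSE = (1/4)((1--2)² + (1-3)² + (4--1)² + (-2-4)²) = (1/4)(9 + 4 + 25 + 36) = 18.5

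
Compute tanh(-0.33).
-0.3185

tanh(-0.33) = (e^(-0.33) - e^(0.33))/(e^(-0.33) + e^(0.33)) = -0.3185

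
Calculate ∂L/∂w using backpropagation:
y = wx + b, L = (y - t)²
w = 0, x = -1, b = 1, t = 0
∂L/∂w = -2

y = wx + b = (0)(-1) + 1 = 1
∂L/∂y = 2(y - t) = 2(1 - 0) = 2
∂y/∂w = x = -1
∂L/∂w = ∂L/∂y · ∂y/∂w = 2 × -1 = -2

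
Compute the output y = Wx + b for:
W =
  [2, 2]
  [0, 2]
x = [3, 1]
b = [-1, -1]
y = [7, 1]

Wx = [2×3 + 2×1, 0×3 + 2×1]
   = [8, 2]
y = Wx + b = [8 + -1, 2 + -1] = [7, 1]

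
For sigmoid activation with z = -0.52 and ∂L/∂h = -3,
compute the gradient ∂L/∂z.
∂L/∂z = -0.7015

σ(-0.52) = 0.3729
σ'(-0.52) = σ(-0.52)(1 - σ(-0.52)) = 0.3729 × 0.6271 = 0.2338
∂L/∂z = ∂L/∂h · σ'(z) = -3 × 0.2338 = -0.7015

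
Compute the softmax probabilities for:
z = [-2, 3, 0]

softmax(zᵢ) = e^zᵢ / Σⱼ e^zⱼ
p = [0.0064, 0.9465, 0.0471]

exp(z) = [0.1353, 20.09, 1]
Sum = 21.22
p = [0.0064, 0.9465, 0.0471]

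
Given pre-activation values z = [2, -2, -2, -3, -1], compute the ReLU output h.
h = [2, 0, 0, 0, 0]

ReLU applied element-wise: max(0,2)=2, max(0,-2)=0, max(0,-2)=0, max(0,-3)=0, max(0,-1)=0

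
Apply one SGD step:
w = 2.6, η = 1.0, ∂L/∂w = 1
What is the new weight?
w_new = 1.6

w_new = w - η·∂L/∂w = 2.6 - 1.0×(1) = 2.6 - (1) = 1.6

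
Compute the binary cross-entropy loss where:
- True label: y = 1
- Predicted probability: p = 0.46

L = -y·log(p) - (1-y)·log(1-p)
L = 0.7765

L = -1·log(0.46) - 0·log(0.54) = -log(0.46) = 0.7765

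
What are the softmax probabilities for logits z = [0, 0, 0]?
p = [0.3333, 0.3333, 0.3333]

exp(z) = [1, 1, 1]
Sum = 3
p = [0.3333, 0.3333, 0.3333]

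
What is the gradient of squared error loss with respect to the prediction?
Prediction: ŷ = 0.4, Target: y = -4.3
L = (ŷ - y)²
∂L/∂ŷ = 9.4

∂L/∂ŷ = 2(ŷ - y) = 2(0.4 - -4.3) = 2(4.7) = 9.4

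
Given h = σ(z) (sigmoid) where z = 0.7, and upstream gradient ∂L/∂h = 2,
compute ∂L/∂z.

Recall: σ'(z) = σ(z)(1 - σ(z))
∂L/∂z = 0.4434

σ(0.7) = 0.6682
σ'(0.7) = σ(0.7)(1 - σ(0.7)) = 0.6682 × 0.3318 = 0.2217
∂L/∂z = ∂L/∂h · σ'(z) = 2 × 0.2217 = 0.4434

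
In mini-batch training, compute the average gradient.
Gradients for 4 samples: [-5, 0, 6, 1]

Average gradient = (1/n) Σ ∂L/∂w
Average gradient = 0.5

Average = (1/4)(-5 + 0 + 6 + 1) = 2/4 = 0.5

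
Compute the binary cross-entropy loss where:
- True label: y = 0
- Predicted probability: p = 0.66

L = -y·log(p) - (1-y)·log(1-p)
L = 1.079

L = -0·log(0.66) - 1·log(0.34) = -log(0.34) = 1.079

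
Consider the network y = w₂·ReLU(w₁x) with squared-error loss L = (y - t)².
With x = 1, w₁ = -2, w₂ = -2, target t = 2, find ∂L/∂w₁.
∂L/∂w₁ = 0

Forward pass:
z = w₁x = -2×1 = -2
h = ReLU(-2) = 0
y = w₂h = -2×0 = 0

Backward pass:
∂L/∂y = 2(y - t) = 2(0 - 2) = -4
∂y/∂h = w₂ = -2
∂h/∂z = 0 (ReLU derivative)
∂z/∂w₁ = x = 1

∂L/∂w₁ = -4 × -2 × 0 × 1 = 0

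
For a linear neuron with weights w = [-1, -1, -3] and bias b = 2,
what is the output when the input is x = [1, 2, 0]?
y = -1

y = (-1)(1) + (-1)(2) + (-3)(0) + 2 = -1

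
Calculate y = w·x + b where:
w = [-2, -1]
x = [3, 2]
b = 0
y = -8

y = (-2)(3) + (-1)(2) + 0 = -8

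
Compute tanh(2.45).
0.9852

tanh(2.45) = (e^(2.45) - e^(-2.45))/(e^(2.45) + e^(-2.45)) = 0.9852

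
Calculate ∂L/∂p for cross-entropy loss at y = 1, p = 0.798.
∂L/∂p = -1.253

∂L/∂p = -y/p + (1-y)/(1-p) = -1/0.798 + 0 = -1.253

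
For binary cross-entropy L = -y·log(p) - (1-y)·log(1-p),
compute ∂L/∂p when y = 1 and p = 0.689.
∂L/∂p = -1.451

∂L/∂p = -y/p + (1-y)/(1-p) = -1/0.689 + 0 = -1.451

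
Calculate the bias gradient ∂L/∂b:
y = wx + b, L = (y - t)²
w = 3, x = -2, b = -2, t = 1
∂L/∂b = -18

y = wx + b = (3)(-2) + -2 = -8
∂L/∂y = 2(y - t) = 2(-8 - 1) = -18
∂y/∂b = 1
∂L/∂b = ∂L/∂y · ∂y/∂b = -18 × 1 = -18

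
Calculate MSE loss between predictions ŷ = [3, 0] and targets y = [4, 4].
MSE = 8.5

MSE = (1/2)((3-4)² + (0-4)²) = (1/2)(1 + 16) = 8.5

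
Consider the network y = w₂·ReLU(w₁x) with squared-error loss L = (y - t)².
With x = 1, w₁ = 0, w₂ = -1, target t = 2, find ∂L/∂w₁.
∂L/∂w₁ = 0

Forward pass:
z = w₁x = 0×1 = 0
h = ReLU(0) = 0
y = w₂h = -1×0 = 0

Backward pass:
∂L/∂y = 2(y - t) = 2(0 - 2) = -4
∂y/∂h = w₂ = -1
∂h/∂z = 0 (ReLU derivative)
∂z/∂w₁ = x = 1

∂L/∂w₁ = -4 × -1 × 0 × 1 = 0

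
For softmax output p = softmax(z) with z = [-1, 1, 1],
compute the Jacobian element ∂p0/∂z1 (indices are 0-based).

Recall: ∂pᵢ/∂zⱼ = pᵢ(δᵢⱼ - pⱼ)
∂p0/∂z1 = -0.02968

p = softmax(z) = [0.06338, 0.4683, 0.4683]
p0 = 0.06338, p1 = 0.4683

∂p0/∂z1 = -p0 × p1 = -0.06338 × 0.4683 = -0.02968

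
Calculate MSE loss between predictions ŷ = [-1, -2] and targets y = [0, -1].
MSE = 1

MSE = (1/2)((-1-0)² + (-2--1)²) = (1/2)(1 + 1) = 1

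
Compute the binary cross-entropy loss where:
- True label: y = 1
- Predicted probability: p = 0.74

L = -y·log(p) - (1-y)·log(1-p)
L = 0.3011

L = -1·log(0.74) - 0·log(0.26) = -log(0.74) = 0.3011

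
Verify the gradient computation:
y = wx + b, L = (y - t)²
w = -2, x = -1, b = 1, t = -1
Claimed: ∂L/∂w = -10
Incorrect

y = (-2)(-1) + 1 = 3
∂L/∂y = 2(y - t) = 2(3 - -1) = 8
∂y/∂w = x = -1
∂L/∂w = 8 × -1 = -8

Claimed value: -10
Incorrect: The correct gradient is -8.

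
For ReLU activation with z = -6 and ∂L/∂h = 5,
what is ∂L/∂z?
∂L/∂z = 0

h = ReLU(-6) = 0
Since z < 0: ∂h/∂z = 0
∂L/∂z = ∂L/∂h · ∂h/∂z = 5 × 0 = 0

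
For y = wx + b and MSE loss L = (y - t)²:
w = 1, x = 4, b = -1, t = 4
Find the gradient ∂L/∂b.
∂L/∂b = -2

y = wx + b = (1)(4) + -1 = 3
∂L/∂y = 2(y - t) = 2(3 - 4) = -2
∂y/∂b = 1
∂L/∂b = ∂L/∂y · ∂y/∂b = -2 × 1 = -2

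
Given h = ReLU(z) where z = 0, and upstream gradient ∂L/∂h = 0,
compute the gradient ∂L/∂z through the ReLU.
∂L/∂z = 0

h = ReLU(0) = 0
At z = 0: ∂h/∂z = 0 (by convention)
∂L/∂z = ∂L/∂h · ∂h/∂z = 0 × 0 = 0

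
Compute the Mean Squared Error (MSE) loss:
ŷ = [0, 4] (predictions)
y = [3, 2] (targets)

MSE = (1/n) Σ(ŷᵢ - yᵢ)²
MSE = 6.5

MSE = (1/2)((0-3)² + (4-2)²) = (1/2)(9 + 4) = 6.5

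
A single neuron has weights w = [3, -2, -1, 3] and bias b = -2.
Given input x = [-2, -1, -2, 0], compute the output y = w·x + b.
y = -4

y = (3)(-2) + (-2)(-1) + (-1)(-2) + (3)(0) + -2 = -4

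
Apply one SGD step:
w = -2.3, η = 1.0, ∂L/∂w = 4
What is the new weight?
w_new = -6.3

w_new = w - η·∂L/∂w = -2.3 - 1.0×(4) = -2.3 - (4) = -6.3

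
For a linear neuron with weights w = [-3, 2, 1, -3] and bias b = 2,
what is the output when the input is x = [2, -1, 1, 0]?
y = -5

y = (-3)(2) + (2)(-1) + (1)(1) + (-3)(0) + 2 = -5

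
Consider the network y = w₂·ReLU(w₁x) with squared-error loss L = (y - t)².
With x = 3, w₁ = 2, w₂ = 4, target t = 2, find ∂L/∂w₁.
∂L/∂w₁ = 528

Forward pass:
z = w₁x = 2×3 = 6
h = ReLU(6) = 6
y = w₂h = 4×6 = 24

Backward pass:
∂L/∂y = 2(y - t) = 2(24 - 2) = 44
∂y/∂h = w₂ = 4
∂h/∂z = 1 (ReLU derivative)
∂z/∂w₁ = x = 3

∂L/∂w₁ = 44 × 4 × 1 × 3 = 528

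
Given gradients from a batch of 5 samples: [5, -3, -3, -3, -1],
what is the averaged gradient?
Average gradient = -1

Average = (1/5)(5 + -3 + -3 + -3 + -1) = -5/5 = -1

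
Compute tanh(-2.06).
-0.968

tanh(-2.06) = (e^(-2.06) - e^(2.06))/(e^(-2.06) + e^(2.06)) = -0.968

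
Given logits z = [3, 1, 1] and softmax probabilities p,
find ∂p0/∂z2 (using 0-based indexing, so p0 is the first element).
∂p0/∂z2 = -0.08382

p = softmax(z) = [0.787, 0.1065, 0.1065]
p0 = 0.787, p2 = 0.1065

∂p0/∂z2 = -p0 × p2 = -0.787 × 0.1065 = -0.08382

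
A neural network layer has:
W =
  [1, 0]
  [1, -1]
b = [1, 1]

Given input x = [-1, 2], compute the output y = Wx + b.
y = [0, -2]

Wx = [1×-1 + 0×2, 1×-1 + -1×2]
   = [-1, -3]
y = Wx + b = [-1 + 1, -3 + 1] = [0, -2]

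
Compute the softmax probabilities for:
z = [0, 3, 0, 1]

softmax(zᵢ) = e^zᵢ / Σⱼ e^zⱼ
p = [0.0403, 0.8098, 0.0403, 0.1096]

exp(z) = [1, 20.09, 1, 2.718]
Sum = 24.8
p = [0.0403, 0.8098, 0.0403, 0.1096]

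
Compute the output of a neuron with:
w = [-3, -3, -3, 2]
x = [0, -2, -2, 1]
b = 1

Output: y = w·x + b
y = 15

y = (-3)(0) + (-3)(-2) + (-3)(-2) + (2)(1) + 1 = 15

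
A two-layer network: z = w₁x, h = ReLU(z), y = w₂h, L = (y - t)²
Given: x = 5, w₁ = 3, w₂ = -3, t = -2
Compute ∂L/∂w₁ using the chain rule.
∂L/∂w₁ = 1290

Forward pass:
z = w₁x = 3×5 = 15
h = ReLU(15) = 15
y = w₂h = -3×15 = -45

Backward pass:
∂L/∂y = 2(y - t) = 2(-45 - -2) = -86
∂y/∂h = w₂ = -3
∂h/∂z = 1 (ReLU derivative)
∂z/∂w₁ = x = 5

∂L/∂w₁ = -86 × -3 × 1 × 5 = 1290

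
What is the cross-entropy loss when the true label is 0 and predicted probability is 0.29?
L = 0.3425

L = -0·log(0.29) - 1·log(0.71) = -log(0.71) = 0.3425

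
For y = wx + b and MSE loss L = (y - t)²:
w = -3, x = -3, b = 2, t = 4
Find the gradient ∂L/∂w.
∂L/∂w = -42

y = wx + b = (-3)(-3) + 2 = 11
∂L/∂y = 2(y - t) = 2(11 - 4) = 14
∂y/∂w = x = -3
∂L/∂w = ∂L/∂y · ∂y/∂w = 14 × -3 = -42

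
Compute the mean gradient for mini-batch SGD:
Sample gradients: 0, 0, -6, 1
Average gradient = -1.25

Average = (1/4)(0 + 0 + -6 + 1) = -5/4 = -1.25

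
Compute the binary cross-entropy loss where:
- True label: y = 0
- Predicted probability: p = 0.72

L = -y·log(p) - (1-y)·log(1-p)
L = 1.273

L = -0·log(0.72) - 1·log(0.28) = -log(0.28) = 1.273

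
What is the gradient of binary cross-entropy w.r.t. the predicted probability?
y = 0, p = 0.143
∂L/∂p = 1.167

∂L/∂p = -y/p + (1-y)/(1-p) = 0 + 1/0.857 = 1.167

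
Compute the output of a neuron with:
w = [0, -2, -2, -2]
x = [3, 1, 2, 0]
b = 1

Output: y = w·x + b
y = -5

y = (0)(3) + (-2)(1) + (-2)(2) + (-2)(0) + 1 = -5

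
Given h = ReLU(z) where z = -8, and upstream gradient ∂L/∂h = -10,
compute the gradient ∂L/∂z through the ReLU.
∂L/∂z = 0

h = ReLU(-8) = 0
Since z < 0: ∂h/∂z = 0
∂L/∂z = ∂L/∂h · ∂h/∂z = -10 × 0 = 0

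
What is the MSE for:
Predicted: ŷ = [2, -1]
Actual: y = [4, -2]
MSE = 2.5

MSE = (1/2)((2-4)² + (-1--2)²) = (1/2)(4 + 1) = 2.5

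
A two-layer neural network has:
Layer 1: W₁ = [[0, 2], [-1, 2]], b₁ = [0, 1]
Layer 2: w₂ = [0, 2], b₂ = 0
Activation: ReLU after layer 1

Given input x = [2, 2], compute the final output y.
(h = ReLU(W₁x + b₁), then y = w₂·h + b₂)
y = 6

Layer 1 pre-activation: z₁ = [4, 3]
After ReLU: h = [4, 3]
Layer 2 output: y = 0×4 + 2×3 + 0 = 6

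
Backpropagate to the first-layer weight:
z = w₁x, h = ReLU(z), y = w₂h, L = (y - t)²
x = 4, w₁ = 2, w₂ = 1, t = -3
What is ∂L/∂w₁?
∂L/∂w₁ = 88

Forward pass:
z = w₁x = 2×4 = 8
h = ReLU(8) = 8
y = w₂h = 1×8 = 8

Backward pass:
∂L/∂y = 2(y - t) = 2(8 - -3) = 22
∂y/∂h = w₂ = 1
∂h/∂z = 1 (ReLU derivative)
∂z/∂w₁ = x = 4

∂L/∂w₁ = 22 × 1 × 1 × 4 = 88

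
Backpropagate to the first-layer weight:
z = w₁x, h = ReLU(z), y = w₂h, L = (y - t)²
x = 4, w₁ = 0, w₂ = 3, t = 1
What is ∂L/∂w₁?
∂L/∂w₁ = 0

Forward pass:
z = w₁x = 0×4 = 0
h = ReLU(0) = 0
y = w₂h = 3×0 = 0

Backward pass:
∂L/∂y = 2(y - t) = 2(0 - 1) = -2
∂y/∂h = w₂ = 3
∂h/∂z = 0 (ReLU derivative)
∂z/∂w₁ = x = 4

∂L/∂w₁ = -2 × 3 × 0 × 4 = 0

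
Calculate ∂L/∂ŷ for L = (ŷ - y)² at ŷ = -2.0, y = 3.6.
∂L/∂ŷ = -11.2

∂L/∂ŷ = 2(ŷ - y) = 2(-2.0 - 3.6) = 2(-5.6) = -11.2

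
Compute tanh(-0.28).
-0.2729

tanh(-0.28) = (e^(-0.28) - e^(0.28))/(e^(-0.28) + e^(0.28)) = -0.2729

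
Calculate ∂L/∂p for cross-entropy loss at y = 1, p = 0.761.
∂L/∂p = -1.314

∂L/∂p = -y/p + (1-y)/(1-p) = -1/0.761 + 0 = -1.314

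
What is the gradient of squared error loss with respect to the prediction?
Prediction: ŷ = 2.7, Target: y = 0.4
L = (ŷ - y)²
∂L/∂ŷ = 4.6

∂L/∂ŷ = 2(ŷ - y) = 2(2.7 - 0.4) = 2(2.3) = 4.6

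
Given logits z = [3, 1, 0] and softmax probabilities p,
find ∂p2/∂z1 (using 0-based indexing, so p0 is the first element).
∂p2/∂z1 = -0.004797

p = softmax(z) = [0.8438, 0.1142, 0.04201]
p2 = 0.04201, p1 = 0.1142

∂p2/∂z1 = -p2 × p1 = -0.04201 × 0.1142 = -0.004797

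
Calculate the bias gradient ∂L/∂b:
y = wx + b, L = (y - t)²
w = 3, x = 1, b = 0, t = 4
∂L/∂b = -2

y = wx + b = (3)(1) + 0 = 3
∂L/∂y = 2(y - t) = 2(3 - 4) = -2
∂y/∂b = 1
∂L/∂b = ∂L/∂y · ∂y/∂b = -2 × 1 = -2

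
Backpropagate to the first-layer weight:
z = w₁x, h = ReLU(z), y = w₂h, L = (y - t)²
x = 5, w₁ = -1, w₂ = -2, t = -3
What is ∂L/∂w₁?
∂L/∂w₁ = 0

Forward pass:
z = w₁x = -1×5 = -5
h = ReLU(-5) = 0
y = w₂h = -2×0 = 0

Backward pass:
∂L/∂y = 2(y - t) = 2(0 - -3) = 6
∂y/∂h = w₂ = -2
∂h/∂z = 0 (ReLU derivative)
∂z/∂w₁ = x = 5

∂L/∂w₁ = 6 × -2 × 0 × 5 = 0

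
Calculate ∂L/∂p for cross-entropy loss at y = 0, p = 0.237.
∂L/∂p = 1.311

∂L/∂p = -y/p + (1-y)/(1-p) = 0 + 1/0.763 = 1.311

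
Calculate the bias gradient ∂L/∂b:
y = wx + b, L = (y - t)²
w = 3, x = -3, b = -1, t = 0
∂L/∂b = -20

y = wx + b = (3)(-3) + -1 = -10
∂L/∂y = 2(y - t) = 2(-10 - 0) = -20
∂y/∂b = 1
∂L/∂b = ∂L/∂y · ∂y/∂b = -20 × 1 = -20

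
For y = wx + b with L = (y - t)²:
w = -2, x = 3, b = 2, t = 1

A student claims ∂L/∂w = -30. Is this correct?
Correct

y = (-2)(3) + 2 = -4
∂L/∂y = 2(y - t) = 2(-4 - 1) = -10
∂y/∂w = x = 3
∂L/∂w = -10 × 3 = -30

Claimed value: -30
Correct: The correct gradient is -30.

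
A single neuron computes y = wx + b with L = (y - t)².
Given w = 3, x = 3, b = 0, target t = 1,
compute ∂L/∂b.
∂L/∂b = 16

y = wx + b = (3)(3) + 0 = 9
∂L/∂y = 2(y - t) = 2(9 - 1) = 16
∂y/∂b = 1
∂L/∂b = ∂L/∂y · ∂y/∂b = 16 × 1 = 16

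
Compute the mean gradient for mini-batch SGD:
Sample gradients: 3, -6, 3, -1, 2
Average gradient = 0.2

Average = (1/5)(3 + -6 + 3 + -1 + 2) = 1/5 = 0.2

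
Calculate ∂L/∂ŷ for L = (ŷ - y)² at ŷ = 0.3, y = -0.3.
∂L/∂ŷ = 1.2

∂L/∂ŷ = 2(ŷ - y) = 2(0.3 - -0.3) = 2(0.6) = 1.2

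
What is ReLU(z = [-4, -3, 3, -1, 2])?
h = [0, 0, 3, 0, 2]

ReLU applied element-wise: max(0,-4)=0, max(0,-3)=0, max(0,3)=3, max(0,-1)=0, max(0,2)=2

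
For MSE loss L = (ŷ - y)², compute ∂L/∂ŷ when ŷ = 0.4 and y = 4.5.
∂L/∂ŷ = -8.2

∂L/∂ŷ = 2(ŷ - y) = 2(0.4 - 4.5) = 2(-4.1) = -8.2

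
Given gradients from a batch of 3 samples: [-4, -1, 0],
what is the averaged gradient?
Average gradient = -1.667

Average = (1/3)(-4 + -1 + 0) = -5/3 = -1.667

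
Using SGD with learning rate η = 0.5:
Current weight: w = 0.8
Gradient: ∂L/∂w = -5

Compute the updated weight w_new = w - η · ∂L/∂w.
w_new = 3.3

w_new = w - η·∂L/∂w = 0.8 - 0.5×(-5) = 0.8 - (-2.5) = 3.3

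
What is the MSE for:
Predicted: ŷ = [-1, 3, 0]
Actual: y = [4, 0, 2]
MSE = 12.67

MSE = (1/3)((-1-4)² + (3-0)² + (0-2)²) = (1/3)(25 + 9 + 4) = 12.67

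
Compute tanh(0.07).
0.06989

tanh(0.07) = (e^(0.07) - e^(-0.07))/(e^(0.07) + e^(-0.07)) = 0.06989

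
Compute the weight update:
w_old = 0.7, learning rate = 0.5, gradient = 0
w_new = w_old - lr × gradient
w_new = 0.7

w_new = w - η·∂L/∂w = 0.7 - 0.5×(0) = 0.7 - (0) = 0.7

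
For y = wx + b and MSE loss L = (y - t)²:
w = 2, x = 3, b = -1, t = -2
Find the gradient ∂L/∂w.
∂L/∂w = 42

y = wx + b = (2)(3) + -1 = 5
∂L/∂y = 2(y - t) = 2(5 - -2) = 14
∂y/∂w = x = 3
∂L/∂w = ∂L/∂y · ∂y/∂w = 14 × 3 = 42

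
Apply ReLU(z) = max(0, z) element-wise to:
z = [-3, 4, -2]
h = [0, 4, 0]

ReLU applied element-wise: max(0,-3)=0, max(0,4)=4, max(0,-2)=0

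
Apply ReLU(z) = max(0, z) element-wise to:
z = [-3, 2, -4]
h = [0, 2, 0]

ReLU applied element-wise: max(0,-3)=0, max(0,2)=2, max(0,-4)=0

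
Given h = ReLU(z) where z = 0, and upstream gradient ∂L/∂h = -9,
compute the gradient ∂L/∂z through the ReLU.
∂L/∂z = 0

h = ReLU(0) = 0
At z = 0: ∂h/∂z = 0 (by convention)
∂L/∂z = ∂L/∂h · ∂h/∂z = -9 × 0 = 0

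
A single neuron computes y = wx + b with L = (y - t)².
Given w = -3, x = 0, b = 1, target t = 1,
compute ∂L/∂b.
∂L/∂b = 0

y = wx + b = (-3)(0) + 1 = 1
∂L/∂y = 2(y - t) = 2(1 - 1) = 0
∂y/∂b = 1
∂L/∂b = ∂L/∂y · ∂y/∂b = 0 × 1 = 0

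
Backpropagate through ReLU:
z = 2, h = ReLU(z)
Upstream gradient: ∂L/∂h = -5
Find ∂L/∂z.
∂L/∂z = -5

h = ReLU(2) = 2
Since z > 0: ∂h/∂z = 1
∂L/∂z = ∂L/∂h · ∂h/∂z = -5 × 1 = -5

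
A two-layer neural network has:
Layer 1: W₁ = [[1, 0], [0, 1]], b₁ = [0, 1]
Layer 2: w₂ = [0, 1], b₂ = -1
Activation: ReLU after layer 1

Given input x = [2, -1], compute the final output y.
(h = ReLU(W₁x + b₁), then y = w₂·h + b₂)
y = -1

Layer 1 pre-activation: z₁ = [2, 0]
After ReLU: h = [2, 0]
Layer 2 output: y = 0×2 + 1×0 + -1 = -1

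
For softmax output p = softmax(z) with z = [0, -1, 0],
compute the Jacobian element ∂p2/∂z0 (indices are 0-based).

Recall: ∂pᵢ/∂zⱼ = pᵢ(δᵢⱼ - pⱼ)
∂p2/∂z0 = -0.1784

p = softmax(z) = [0.4223, 0.1554, 0.4223]
p2 = 0.4223, p0 = 0.4223

∂p2/∂z0 = -p2 × p0 = -0.4223 × 0.4223 = -0.1784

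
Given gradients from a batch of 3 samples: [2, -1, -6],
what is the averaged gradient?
Average gradient = -1.667

Average = (1/3)(2 + -1 + -6) = -5/3 = -1.667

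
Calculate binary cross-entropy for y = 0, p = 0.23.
L = 0.2614

L = -0·log(0.23) - 1·log(0.77) = -log(0.77) = 0.2614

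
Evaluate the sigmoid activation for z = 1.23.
0.7738

sigmoid(1.23) = 1/(1 + e^(-1.23)) = 1/(1 + 0.2923) = 0.7738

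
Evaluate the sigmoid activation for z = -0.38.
0.4061

sigmoid(-0.38) = 1/(1 + e^(0.38)) = 1/(1 + 1.462) = 0.4061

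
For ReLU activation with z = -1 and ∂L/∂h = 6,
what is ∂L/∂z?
∂L/∂z = 0

h = ReLU(-1) = 0
Since z < 0: ∂h/∂z = 0
∂L/∂z = ∂L/∂h · ∂h/∂z = 6 × 0 = 0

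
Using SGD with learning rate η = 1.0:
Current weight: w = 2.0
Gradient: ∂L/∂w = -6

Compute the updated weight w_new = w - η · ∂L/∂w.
w_new = 8

w_new = w - η·∂L/∂w = 2.0 - 1.0×(-6) = 2.0 - (-6) = 8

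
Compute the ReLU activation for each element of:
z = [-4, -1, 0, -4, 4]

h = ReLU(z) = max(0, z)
h = [0, 0, 0, 0, 4]

ReLU applied element-wise: max(0,-4)=0, max(0,-1)=0, max(0,0)=0, max(0,-4)=0, max(0,4)=4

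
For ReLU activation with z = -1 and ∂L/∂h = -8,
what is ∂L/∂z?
∂L/∂z = 0

h = ReLU(-1) = 0
Since z < 0: ∂h/∂z = 0
∂L/∂z = ∂L/∂h · ∂h/∂z = -8 × 0 = 0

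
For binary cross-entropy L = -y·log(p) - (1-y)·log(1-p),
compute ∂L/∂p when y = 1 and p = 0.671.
∂L/∂p = -1.49

∂L/∂p = -y/p + (1-y)/(1-p) = -1/0.671 + 0 = -1.49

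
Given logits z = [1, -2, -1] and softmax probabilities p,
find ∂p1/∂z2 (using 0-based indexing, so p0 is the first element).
∂p1/∂z2 = -0.004797

p = softmax(z) = [0.8438, 0.04201, 0.1142]
p1 = 0.04201, p2 = 0.1142

∂p1/∂z2 = -p1 × p2 = -0.04201 × 0.1142 = -0.004797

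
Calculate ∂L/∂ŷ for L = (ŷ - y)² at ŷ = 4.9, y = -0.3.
∂L/∂ŷ = 10.4

∂L/∂ŷ = 2(ŷ - y) = 2(4.9 - -0.3) = 2(5.2) = 10.4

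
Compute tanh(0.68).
0.5915

tanh(0.68) = (e^(0.68) - e^(-0.68))/(e^(0.68) + e^(-0.68)) = 0.5915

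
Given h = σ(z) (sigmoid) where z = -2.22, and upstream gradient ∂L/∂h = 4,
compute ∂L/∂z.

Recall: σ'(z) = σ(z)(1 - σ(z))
∂L/∂z = 0.3535

σ(-2.22) = 0.09797
σ'(-2.22) = σ(-2.22)(1 - σ(-2.22)) = 0.09797 × 0.902 = 0.08837
∂L/∂z = ∂L/∂h · σ'(z) = 4 × 0.08837 = 0.3535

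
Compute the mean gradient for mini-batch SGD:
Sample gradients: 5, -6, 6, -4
Average gradient = 0.25

Average = (1/4)(5 + -6 + 6 + -4) = 1/4 = 0.25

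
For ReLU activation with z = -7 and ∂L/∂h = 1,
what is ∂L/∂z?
∂L/∂z = 0

h = ReLU(-7) = 0
Since z < 0: ∂h/∂z = 0
∂L/∂z = ∂L/∂h · ∂h/∂z = 1 × 0 = 0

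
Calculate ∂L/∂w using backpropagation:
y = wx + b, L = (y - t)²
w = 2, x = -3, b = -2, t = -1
∂L/∂w = 42

y = wx + b = (2)(-3) + -2 = -8
∂L/∂y = 2(y - t) = 2(-8 - -1) = -14
∂y/∂w = x = -3
∂L/∂w = ∂L/∂y · ∂y/∂w = -14 × -3 = 42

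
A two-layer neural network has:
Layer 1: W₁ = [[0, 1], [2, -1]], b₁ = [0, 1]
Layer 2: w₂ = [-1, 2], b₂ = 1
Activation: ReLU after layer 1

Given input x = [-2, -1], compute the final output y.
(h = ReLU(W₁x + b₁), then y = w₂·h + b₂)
y = 1

Layer 1 pre-activation: z₁ = [-1, -2]
After ReLU: h = [0, 0]
Layer 2 output: y = -1×0 + 2×0 + 1 = 1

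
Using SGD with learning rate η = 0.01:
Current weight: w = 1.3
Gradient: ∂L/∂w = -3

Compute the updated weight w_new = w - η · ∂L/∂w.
w_new = 1.33

w_new = w - η·∂L/∂w = 1.3 - 0.01×(-3) = 1.3 - (-0.03) = 1.33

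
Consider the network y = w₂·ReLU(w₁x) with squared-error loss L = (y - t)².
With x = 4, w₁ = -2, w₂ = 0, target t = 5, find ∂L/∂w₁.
∂L/∂w₁ = 0

Forward pass:
z = w₁x = -2×4 = -8
h = ReLU(-8) = 0
y = w₂h = 0×0 = 0

Backward pass:
∂L/∂y = 2(y - t) = 2(0 - 5) = -10
∂y/∂h = w₂ = 0
∂h/∂z = 0 (ReLU derivative)
∂z/∂w₁ = x = 4

∂L/∂w₁ = -10 × 0 × 0 × 4 = 0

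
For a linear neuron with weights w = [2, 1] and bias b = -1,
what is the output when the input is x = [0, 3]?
y = 2

y = (2)(0) + (1)(3) + -1 = 2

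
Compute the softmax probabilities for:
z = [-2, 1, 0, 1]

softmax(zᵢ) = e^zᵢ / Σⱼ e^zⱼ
p = [0.0206, 0.4136, 0.1522, 0.4136]

exp(z) = [0.1353, 2.718, 1, 2.718]
Sum = 6.572
p = [0.0206, 0.4136, 0.1522, 0.4136]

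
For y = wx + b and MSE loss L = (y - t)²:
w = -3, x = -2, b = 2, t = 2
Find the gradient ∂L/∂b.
∂L/∂b = 12

y = wx + b = (-3)(-2) + 2 = 8
∂L/∂y = 2(y - t) = 2(8 - 2) = 12
∂y/∂b = 1
∂L/∂b = ∂L/∂y · ∂y/∂b = 12 × 1 = 12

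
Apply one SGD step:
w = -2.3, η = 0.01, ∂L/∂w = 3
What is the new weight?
w_new = -2.33

w_new = w - η·∂L/∂w = -2.3 - 0.01×(3) = -2.3 - (0.03) = -2.33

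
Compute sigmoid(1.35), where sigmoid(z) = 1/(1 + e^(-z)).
0.7941

sigmoid(1.35) = 1/(1 + e^(-1.35)) = 1/(1 + 0.2592) = 0.7941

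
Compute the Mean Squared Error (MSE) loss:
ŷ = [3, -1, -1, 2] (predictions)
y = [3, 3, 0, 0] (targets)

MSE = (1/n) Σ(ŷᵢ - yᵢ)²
MSE = 5.25

MSE = (1/4)((3-3)² + (-1-3)² + (-1-0)² + (2-0)²) = (1/4)(0 + 16 + 1 + 4) = 5.25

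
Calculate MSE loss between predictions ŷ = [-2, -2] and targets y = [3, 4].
MSE = 30.5

MSE = (1/2)((-2-3)² + (-2-4)²) = (1/2)(25 + 36) = 30.5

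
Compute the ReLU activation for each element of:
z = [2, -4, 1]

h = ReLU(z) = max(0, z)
h = [2, 0, 1]

ReLU applied element-wise: max(0,2)=2, max(0,-4)=0, max(0,1)=1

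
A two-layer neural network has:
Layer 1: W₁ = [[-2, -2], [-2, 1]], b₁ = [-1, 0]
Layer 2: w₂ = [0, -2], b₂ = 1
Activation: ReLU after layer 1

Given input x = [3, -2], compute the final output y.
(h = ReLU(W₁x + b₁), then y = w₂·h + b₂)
y = 1

Layer 1 pre-activation: z₁ = [-3, -8]
After ReLU: h = [0, 0]
Layer 2 output: y = 0×0 + -2×0 + 1 = 1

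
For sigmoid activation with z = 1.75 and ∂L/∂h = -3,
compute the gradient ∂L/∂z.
∂L/∂z = -0.3784

σ(1.75) = 0.852
σ'(1.75) = σ(1.75)(1 - σ(1.75)) = 0.852 × 0.148 = 0.1261
∂L/∂z = ∂L/∂h · σ'(z) = -3 × 0.1261 = -0.3784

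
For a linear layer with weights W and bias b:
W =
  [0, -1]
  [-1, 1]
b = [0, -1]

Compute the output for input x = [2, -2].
y = [2, -5]

Wx = [0×2 + -1×-2, -1×2 + 1×-2]
   = [2, -4]
y = Wx + b = [2 + 0, -4 + -1] = [2, -5]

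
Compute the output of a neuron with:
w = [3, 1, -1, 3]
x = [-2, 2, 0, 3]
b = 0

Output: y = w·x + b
y = 5

y = (3)(-2) + (1)(2) + (-1)(0) + (3)(3) + 0 = 5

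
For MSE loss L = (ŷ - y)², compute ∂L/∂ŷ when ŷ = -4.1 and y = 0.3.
∂L/∂ŷ = -8.8

∂L/∂ŷ = 2(ŷ - y) = 2(-4.1 - 0.3) = 2(-4.4) = -8.8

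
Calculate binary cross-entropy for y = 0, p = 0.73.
L = 1.309

L = -0·log(0.73) - 1·log(0.27) = -log(0.27) = 1.309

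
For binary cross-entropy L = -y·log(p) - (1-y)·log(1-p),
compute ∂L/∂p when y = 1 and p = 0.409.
∂L/∂p = -2.445

∂L/∂p = -y/p + (1-y)/(1-p) = -1/0.409 + 0 = -2.445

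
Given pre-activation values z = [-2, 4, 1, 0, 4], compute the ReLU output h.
h = [0, 4, 1, 0, 4]

ReLU applied element-wise: max(0,-2)=0, max(0,4)=4, max(0,1)=1, max(0,0)=0, max(0,4)=4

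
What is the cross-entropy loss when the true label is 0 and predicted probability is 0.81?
L = 1.661

L = -0·log(0.81) - 1·log(0.19) = -log(0.19) = 1.661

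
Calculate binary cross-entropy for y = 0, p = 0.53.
L = 0.755

L = -0·log(0.53) - 1·log(0.47) = -log(0.47) = 0.755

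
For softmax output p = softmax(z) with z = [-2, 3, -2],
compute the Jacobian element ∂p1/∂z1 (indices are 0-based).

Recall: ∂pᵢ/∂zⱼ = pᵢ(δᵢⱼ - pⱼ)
∂p1/∂z1 = 0.01312

p = softmax(z) = [0.006648, 0.9867, 0.006648]
p1 = 0.9867

∂p1/∂z1 = p1(1 - p1) = 0.9867 × (1 - 0.9867) = 0.01312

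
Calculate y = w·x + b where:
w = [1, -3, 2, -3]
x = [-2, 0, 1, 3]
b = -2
y = -11

y = (1)(-2) + (-3)(0) + (2)(1) + (-3)(3) + -2 = -11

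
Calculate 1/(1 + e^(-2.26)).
0.9055

sigmoid(2.26) = 1/(1 + e^(-2.26)) = 1/(1 + 0.1044) = 0.9055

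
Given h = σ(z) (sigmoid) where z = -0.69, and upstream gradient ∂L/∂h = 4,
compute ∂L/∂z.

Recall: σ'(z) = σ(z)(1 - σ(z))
∂L/∂z = 0.8898

σ(-0.69) = 0.334
σ'(-0.69) = σ(-0.69)(1 - σ(-0.69)) = 0.334 × 0.666 = 0.2225
∂L/∂z = ∂L/∂h · σ'(z) = 4 × 0.2225 = 0.8898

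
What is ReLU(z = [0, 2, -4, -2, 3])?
h = [0, 2, 0, 0, 3]

ReLU applied element-wise: max(0,0)=0, max(0,2)=2, max(0,-4)=0, max(0,-2)=0, max(0,3)=3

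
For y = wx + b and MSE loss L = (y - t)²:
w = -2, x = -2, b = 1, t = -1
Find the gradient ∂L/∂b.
∂L/∂b = 12

y = wx + b = (-2)(-2) + 1 = 5
∂L/∂y = 2(y - t) = 2(5 - -1) = 12
∂y/∂b = 1
∂L/∂b = ∂L/∂y · ∂y/∂b = 12 × 1 = 12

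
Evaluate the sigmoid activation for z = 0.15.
0.5374

sigmoid(0.15) = 1/(1 + e^(-0.15)) = 1/(1 + 0.8607) = 0.5374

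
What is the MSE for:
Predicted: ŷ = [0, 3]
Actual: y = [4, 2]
MSE = 8.5

MSE = (1/2)((0-4)² + (3-2)²) = (1/2)(16 + 1) = 8.5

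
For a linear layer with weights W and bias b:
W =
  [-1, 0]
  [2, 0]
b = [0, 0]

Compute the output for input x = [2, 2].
y = [-2, 4]

Wx = [-1×2 + 0×2, 2×2 + 0×2]
   = [-2, 4]
y = Wx + b = [-2 + 0, 4 + 0] = [-2, 4]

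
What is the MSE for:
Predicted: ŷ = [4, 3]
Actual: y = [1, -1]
MSE = 12.5

MSE = (1/2)((4-1)² + (3--1)²) = (1/2)(9 + 16) = 12.5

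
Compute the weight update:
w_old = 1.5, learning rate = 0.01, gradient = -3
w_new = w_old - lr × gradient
w_new = 1.53

w_new = w - η·∂L/∂w = 1.5 - 0.01×(-3) = 1.5 - (-0.03) = 1.53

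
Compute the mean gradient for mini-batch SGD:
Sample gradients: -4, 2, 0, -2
Average gradient = -1

Average = (1/4)(-4 + 2 + 0 + -2) = -4/4 = -1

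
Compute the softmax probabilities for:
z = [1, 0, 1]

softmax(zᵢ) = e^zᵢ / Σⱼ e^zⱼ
p = [0.4223, 0.1554, 0.4223]

exp(z) = [2.718, 1, 2.718]
Sum = 6.437
p = [0.4223, 0.1554, 0.4223]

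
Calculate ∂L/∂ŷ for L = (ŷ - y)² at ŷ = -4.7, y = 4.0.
∂L/∂ŷ = -17.4

∂L/∂ŷ = 2(ŷ - y) = 2(-4.7 - 4.0) = 2(-8.7) = -17.4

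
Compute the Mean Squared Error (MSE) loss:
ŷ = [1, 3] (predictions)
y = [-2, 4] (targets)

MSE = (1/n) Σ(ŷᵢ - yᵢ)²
MSE = 5

MSE = (1/2)((1--2)² + (3-4)²) = (1/2)(9 + 1) = 5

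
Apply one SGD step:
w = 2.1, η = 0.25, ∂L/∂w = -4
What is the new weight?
w_new = 3.1

w_new = w - η·∂L/∂w = 2.1 - 0.25×(-4) = 2.1 - (-1) = 3.1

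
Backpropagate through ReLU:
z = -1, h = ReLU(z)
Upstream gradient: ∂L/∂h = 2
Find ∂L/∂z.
∂L/∂z = 0

h = ReLU(-1) = 0
Since z < 0: ∂h/∂z = 0
∂L/∂z = ∂L/∂h · ∂h/∂z = 2 × 0 = 0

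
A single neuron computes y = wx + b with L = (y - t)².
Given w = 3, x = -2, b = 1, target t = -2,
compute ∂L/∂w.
∂L/∂w = 12

y = wx + b = (3)(-2) + 1 = -5
∂L/∂y = 2(y - t) = 2(-5 - -2) = -6
∂y/∂w = x = -2
∂L/∂w = ∂L/∂y · ∂y/∂w = -6 × -2 = 12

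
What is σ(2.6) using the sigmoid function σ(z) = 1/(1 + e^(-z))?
0.9309

sigmoid(2.6) = 1/(1 + e^(-2.6)) = 1/(1 + 0.07427) = 0.9309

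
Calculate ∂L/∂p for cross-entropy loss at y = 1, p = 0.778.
∂L/∂p = -1.285

∂L/∂p = -y/p + (1-y)/(1-p) = -1/0.778 + 0 = -1.285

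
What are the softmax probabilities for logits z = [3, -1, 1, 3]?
p = [0.4643, 0.0085, 0.0628, 0.4643]

exp(z) = [20.09, 0.3679, 2.718, 20.09]
Sum = 43.26
p = [0.4643, 0.0085, 0.0628, 0.4643]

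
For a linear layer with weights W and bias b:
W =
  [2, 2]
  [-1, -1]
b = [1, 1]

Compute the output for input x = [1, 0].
y = [3, 0]

Wx = [2×1 + 2×0, -1×1 + -1×0]
   = [2, -1]
y = Wx + b = [2 + 1, -1 + 1] = [3, 0]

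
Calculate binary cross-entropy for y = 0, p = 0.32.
L = 0.3857

L = -0·log(0.32) - 1·log(0.68) = -log(0.68) = 0.3857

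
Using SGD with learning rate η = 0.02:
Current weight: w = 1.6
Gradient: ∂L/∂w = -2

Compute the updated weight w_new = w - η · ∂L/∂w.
w_new = 1.64

w_new = w - η·∂L/∂w = 1.6 - 0.02×(-2) = 1.6 - (-0.04) = 1.64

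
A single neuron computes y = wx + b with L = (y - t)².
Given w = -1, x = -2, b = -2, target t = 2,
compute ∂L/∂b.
∂L/∂b = -4

y = wx + b = (-1)(-2) + -2 = 0
∂L/∂y = 2(y - t) = 2(0 - 2) = -4
∂y/∂b = 1
∂L/∂b = ∂L/∂y · ∂y/∂b = -4 × 1 = -4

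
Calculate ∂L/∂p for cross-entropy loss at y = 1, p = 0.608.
∂L/∂p = -1.645

∂L/∂p = -y/p + (1-y)/(1-p) = -1/0.608 + 0 = -1.645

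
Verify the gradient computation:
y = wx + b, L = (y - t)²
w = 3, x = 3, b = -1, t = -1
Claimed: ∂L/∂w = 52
Incorrect

y = (3)(3) + -1 = 8
∂L/∂y = 2(y - t) = 2(8 - -1) = 18
∂y/∂w = x = 3
∂L/∂w = 18 × 3 = 54

Claimed value: 52
Incorrect: The correct gradient is 54.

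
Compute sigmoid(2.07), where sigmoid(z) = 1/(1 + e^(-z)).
0.888

sigmoid(2.07) = 1/(1 + e^(-2.07)) = 1/(1 + 0.1262) = 0.888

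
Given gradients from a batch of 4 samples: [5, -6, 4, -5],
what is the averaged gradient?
Average gradient = -0.5

Average = (1/4)(5 + -6 + 4 + -5) = -2/4 = -0.5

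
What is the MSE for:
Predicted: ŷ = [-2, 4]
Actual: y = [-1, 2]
MSE = 2.5

MSE = (1/2)((-2--1)² + (4-2)²) = (1/2)(1 + 4) = 2.5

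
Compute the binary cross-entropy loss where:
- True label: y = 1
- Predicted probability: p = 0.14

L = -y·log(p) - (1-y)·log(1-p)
L = 1.966

L = -1·log(0.14) - 0·log(0.86) = -log(0.14) = 1.966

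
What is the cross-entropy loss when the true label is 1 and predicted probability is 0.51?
L = 0.6733

L = -1·log(0.51) - 0·log(0.49) = -log(0.51) = 0.6733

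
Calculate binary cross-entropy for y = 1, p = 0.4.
L = 0.9163

L = -1·log(0.4) - 0·log(0.6) = -log(0.4) = 0.9163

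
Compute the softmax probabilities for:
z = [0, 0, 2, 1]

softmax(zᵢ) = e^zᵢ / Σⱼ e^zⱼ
p = [0.0826, 0.0826, 0.6103, 0.2245]

exp(z) = [1, 1, 7.389, 2.718]
Sum = 12.11
p = [0.0826, 0.0826, 0.6103, 0.2245]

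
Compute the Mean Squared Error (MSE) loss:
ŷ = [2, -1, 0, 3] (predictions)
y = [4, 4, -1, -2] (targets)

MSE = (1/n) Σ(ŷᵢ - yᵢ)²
MSE = 13.75

MSE = (1/4)((2-4)² + (-1-4)² + (0--1)² + (3--2)²) = (1/4)(4 + 25 + 1 + 25) = 13.75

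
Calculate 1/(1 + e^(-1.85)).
0.8641

sigmoid(1.85) = 1/(1 + e^(-1.85)) = 1/(1 + 0.1572) = 0.8641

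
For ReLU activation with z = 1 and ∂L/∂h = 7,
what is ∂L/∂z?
∂L/∂z = 7

h = ReLU(1) = 1
Since z > 0: ∂h/∂z = 1
∂L/∂z = ∂L/∂h · ∂h/∂z = 7 × 1 = 7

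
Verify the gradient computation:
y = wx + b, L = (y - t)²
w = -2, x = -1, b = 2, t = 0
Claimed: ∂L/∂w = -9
Incorrect

y = (-2)(-1) + 2 = 4
∂L/∂y = 2(y - t) = 2(4 - 0) = 8
∂y/∂w = x = -1
∂L/∂w = 8 × -1 = -8

Claimed value: -9
Incorrect: The correct gradient is -8.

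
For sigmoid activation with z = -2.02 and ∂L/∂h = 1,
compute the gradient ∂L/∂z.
∂L/∂z = 0.1034

σ(-2.02) = 0.1171
σ'(-2.02) = σ(-2.02)(1 - σ(-2.02)) = 0.1171 × 0.8829 = 0.1034
∂L/∂z = ∂L/∂h · σ'(z) = 1 × 0.1034 = 0.1034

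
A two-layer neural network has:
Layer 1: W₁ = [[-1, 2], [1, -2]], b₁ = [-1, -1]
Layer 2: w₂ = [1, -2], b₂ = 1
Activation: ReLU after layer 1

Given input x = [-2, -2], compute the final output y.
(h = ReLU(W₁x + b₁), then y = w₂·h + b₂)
y = -1

Layer 1 pre-activation: z₁ = [-3, 1]
After ReLU: h = [0, 1]
Layer 2 output: y = 1×0 + -2×1 + 1 = -1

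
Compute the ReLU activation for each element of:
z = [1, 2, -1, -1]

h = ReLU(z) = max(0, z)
h = [1, 2, 0, 0]

ReLU applied element-wise: max(0,1)=1, max(0,2)=2, max(0,-1)=0, max(0,-1)=0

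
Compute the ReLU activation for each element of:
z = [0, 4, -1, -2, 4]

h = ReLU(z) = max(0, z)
h = [0, 4, 0, 0, 4]

ReLU applied element-wise: max(0,0)=0, max(0,4)=4, max(0,-1)=0, max(0,-2)=0, max(0,4)=4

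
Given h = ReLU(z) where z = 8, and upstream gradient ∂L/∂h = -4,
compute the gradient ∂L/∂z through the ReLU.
∂L/∂z = -4

h = ReLU(8) = 8
Since z > 0: ∂h/∂z = 1
∂L/∂z = ∂L/∂h · ∂h/∂z = -4 × 1 = -4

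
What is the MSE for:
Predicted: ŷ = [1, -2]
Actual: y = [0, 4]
MSE = 18.5

MSE = (1/2)((1-0)² + (-2-4)²) = (1/2)(1 + 36) = 18.5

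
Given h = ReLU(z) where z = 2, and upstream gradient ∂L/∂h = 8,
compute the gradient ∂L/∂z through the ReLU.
∂L/∂z = 8

h = ReLU(2) = 2
Since z > 0: ∂h/∂z = 1
∂L/∂z = ∂L/∂h · ∂h/∂z = 8 × 1 = 8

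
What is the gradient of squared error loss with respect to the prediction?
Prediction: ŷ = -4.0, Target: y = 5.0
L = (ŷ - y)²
∂L/∂ŷ = -18.0

∂L/∂ŷ = 2(ŷ - y) = 2(-4.0 - 5.0) = 2(-9.0) = -18.0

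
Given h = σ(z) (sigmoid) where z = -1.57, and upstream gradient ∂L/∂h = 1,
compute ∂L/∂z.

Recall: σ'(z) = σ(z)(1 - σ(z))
∂L/∂z = 0.1426

σ(-1.57) = 0.1722
σ'(-1.57) = σ(-1.57)(1 - σ(-1.57)) = 0.1722 × 0.8278 = 0.1426
∂L/∂z = ∂L/∂h · σ'(z) = 1 × 0.1426 = 0.1426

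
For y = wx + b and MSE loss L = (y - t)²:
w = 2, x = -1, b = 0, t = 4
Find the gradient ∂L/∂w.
∂L/∂w = 12

y = wx + b = (2)(-1) + 0 = -2
∂L/∂y = 2(y - t) = 2(-2 - 4) = -12
∂y/∂w = x = -1
∂L/∂w = ∂L/∂y · ∂y/∂w = -12 × -1 = 12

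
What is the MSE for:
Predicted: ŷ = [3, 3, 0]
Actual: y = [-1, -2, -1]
MSE = 14

MSE = (1/3)((3--1)² + (3--2)² + (0--1)²) = (1/3)(16 + 25 + 1) = 14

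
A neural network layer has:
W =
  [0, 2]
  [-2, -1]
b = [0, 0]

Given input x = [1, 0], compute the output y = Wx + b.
y = [0, -2]

Wx = [0×1 + 2×0, -2×1 + -1×0]
   = [0, -2]
y = Wx + b = [0 + 0, -2 + 0] = [0, -2]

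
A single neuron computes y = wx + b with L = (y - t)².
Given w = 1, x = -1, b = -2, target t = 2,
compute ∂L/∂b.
∂L/∂b = -10

y = wx + b = (1)(-1) + -2 = -3
∂L/∂y = 2(y - t) = 2(-3 - 2) = -10
∂y/∂b = 1
∂L/∂b = ∂L/∂y · ∂y/∂b = -10 × 1 = -10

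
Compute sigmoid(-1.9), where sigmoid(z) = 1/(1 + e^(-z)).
0.1301

sigmoid(-1.9) = 1/(1 + e^(1.9)) = 1/(1 + 6.686) = 0.1301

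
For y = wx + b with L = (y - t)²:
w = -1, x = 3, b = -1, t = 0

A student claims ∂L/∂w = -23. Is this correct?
Incorrect

y = (-1)(3) + -1 = -4
∂L/∂y = 2(y - t) = 2(-4 - 0) = -8
∂y/∂w = x = 3
∂L/∂w = -8 × 3 = -24

Claimed value: -23
Incorrect: The correct gradient is -24.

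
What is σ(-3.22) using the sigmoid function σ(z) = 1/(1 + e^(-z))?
0.03842

sigmoid(-3.22) = 1/(1 + e^(3.22)) = 1/(1 + 25.03) = 0.03842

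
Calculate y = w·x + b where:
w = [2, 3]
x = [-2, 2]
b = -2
y = 0

y = (2)(-2) + (3)(2) + -2 = 0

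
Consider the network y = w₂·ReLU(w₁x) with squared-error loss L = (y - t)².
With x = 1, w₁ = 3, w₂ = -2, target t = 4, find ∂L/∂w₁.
∂L/∂w₁ = 40

Forward pass:
z = w₁x = 3×1 = 3
h = ReLU(3) = 3
y = w₂h = -2×3 = -6

Backward pass:
∂L/∂y = 2(y - t) = 2(-6 - 4) = -20
∂y/∂h = w₂ = -2
∂h/∂z = 1 (ReLU derivative)
∂z/∂w₁ = x = 1

∂L/∂w₁ = -20 × -2 × 1 × 1 = 40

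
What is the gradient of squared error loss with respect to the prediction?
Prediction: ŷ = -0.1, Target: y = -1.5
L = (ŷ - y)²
∂L/∂ŷ = 2.8

∂L/∂ŷ = 2(ŷ - y) = 2(-0.1 - -1.5) = 2(1.4) = 2.8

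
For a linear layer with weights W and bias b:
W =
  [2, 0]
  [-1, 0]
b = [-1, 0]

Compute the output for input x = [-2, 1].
y = [-5, 2]

Wx = [2×-2 + 0×1, -1×-2 + 0×1]
   = [-4, 2]
y = Wx + b = [-4 + -1, 2 + 0] = [-5, 2]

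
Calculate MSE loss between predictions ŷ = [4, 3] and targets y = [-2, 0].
MSE = 22.5

MSE = (1/2)((4--2)² + (3-0)²) = (1/2)(36 + 9) = 22.5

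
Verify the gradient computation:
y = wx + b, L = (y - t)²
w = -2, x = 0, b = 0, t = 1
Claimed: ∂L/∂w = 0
Correct

y = (-2)(0) + 0 = 0
∂L/∂y = 2(y - t) = 2(0 - 1) = -2
∂y/∂w = x = 0
∂L/∂w = -2 × 0 = 0

Claimed value: 0
Correct: The correct gradient is 0.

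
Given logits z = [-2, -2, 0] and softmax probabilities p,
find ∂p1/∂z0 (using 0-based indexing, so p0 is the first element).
∂p1/∂z0 = -0.01134

p = softmax(z) = [0.1065, 0.1065, 0.787]
p1 = 0.1065, p0 = 0.1065

∂p1/∂z0 = -p1 × p0 = -0.1065 × 0.1065 = -0.01134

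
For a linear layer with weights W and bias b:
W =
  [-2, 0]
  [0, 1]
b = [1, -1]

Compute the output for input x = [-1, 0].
y = [3, -1]

Wx = [-2×-1 + 0×0, 0×-1 + 1×0]
   = [2, 0]
y = Wx + b = [2 + 1, 0 + -1] = [3, -1]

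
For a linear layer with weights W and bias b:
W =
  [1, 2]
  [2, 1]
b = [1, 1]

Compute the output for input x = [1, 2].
y = [6, 5]

Wx = [1×1 + 2×2, 2×1 + 1×2]
   = [5, 4]
y = Wx + b = [5 + 1, 4 + 1] = [6, 5]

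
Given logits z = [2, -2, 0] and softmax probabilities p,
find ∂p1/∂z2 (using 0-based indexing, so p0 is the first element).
∂p1/∂z2 = -0.001862

p = softmax(z) = [0.8668, 0.01588, 0.1173]
p1 = 0.01588, p2 = 0.1173

∂p1/∂z2 = -p1 × p2 = -0.01588 × 0.1173 = -0.001862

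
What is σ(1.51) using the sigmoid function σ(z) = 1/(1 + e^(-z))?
0.8191

sigmoid(1.51) = 1/(1 + e^(-1.51)) = 1/(1 + 0.2209) = 0.8191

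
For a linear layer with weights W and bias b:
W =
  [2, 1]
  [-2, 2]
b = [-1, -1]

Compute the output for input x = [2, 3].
y = [6, 1]

Wx = [2×2 + 1×3, -2×2 + 2×3]
   = [7, 2]
y = Wx + b = [7 + -1, 2 + -1] = [6, 1]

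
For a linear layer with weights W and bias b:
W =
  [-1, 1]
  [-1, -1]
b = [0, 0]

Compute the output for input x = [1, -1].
y = [-2, 0]

Wx = [-1×1 + 1×-1, -1×1 + -1×-1]
   = [-2, 0]
y = Wx + b = [-2 + 0, 0 + 0] = [-2, 0]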